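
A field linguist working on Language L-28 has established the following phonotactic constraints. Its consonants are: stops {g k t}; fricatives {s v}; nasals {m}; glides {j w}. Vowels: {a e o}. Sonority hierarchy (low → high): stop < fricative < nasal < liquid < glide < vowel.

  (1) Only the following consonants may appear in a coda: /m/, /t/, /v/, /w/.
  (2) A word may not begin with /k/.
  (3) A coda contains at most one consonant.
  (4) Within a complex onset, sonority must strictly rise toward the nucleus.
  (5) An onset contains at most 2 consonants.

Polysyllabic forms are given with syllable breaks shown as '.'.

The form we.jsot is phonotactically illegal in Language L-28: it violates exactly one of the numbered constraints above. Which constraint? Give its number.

4

we.jsot: syllable 2 onset /js/: /j/ (glide, 5) → /s/ (fricative, 2) does not rise.
This is a violation of constraint 4: "Within a complex onset, sonority must strictly rise toward the nucleus."
The remaining constraints (1, 2, 3, 5) are satisfied.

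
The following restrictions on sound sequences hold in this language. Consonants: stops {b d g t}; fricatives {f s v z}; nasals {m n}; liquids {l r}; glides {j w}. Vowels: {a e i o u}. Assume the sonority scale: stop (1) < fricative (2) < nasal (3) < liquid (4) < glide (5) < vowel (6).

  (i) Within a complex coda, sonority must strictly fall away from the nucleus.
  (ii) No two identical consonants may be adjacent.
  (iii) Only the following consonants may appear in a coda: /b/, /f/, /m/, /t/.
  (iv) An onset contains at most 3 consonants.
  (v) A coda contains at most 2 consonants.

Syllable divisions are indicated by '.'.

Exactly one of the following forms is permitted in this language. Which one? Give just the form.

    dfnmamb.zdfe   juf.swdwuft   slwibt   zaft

dfnmamb.zdfe — violates constraint (iv): syllable 1 onset /dfnm/ has 4 consonants (> 3) → not permitted
juf.swdwuft — violates constraint (iv): syllable 2 onset /swdw/ has 4 consonants (> 3) → not permitted
slwibt — violates constraint (i): syllable 1 coda /bt/: /b/ (stop, 1) → /t/ (stop, 1) does not fall → not permitted
zaft — σ1 onset /z/, coda /ft/ (2→1 falls) ok → permitted

zaft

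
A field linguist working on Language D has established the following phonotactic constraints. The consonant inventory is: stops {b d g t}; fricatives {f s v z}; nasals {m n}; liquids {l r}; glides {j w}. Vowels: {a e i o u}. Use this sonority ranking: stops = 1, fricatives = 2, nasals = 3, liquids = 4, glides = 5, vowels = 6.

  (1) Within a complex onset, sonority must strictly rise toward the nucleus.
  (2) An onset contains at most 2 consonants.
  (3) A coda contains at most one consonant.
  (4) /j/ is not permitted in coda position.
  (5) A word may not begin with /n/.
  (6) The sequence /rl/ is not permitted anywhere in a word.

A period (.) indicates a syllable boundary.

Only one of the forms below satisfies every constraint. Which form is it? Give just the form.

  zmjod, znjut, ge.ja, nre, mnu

ge.ja

zmjod — violates constraint 2: syllable 1 onset /zmj/ has 3 consonants (> 2) → not permitted
znjut — violates constraint 2: syllable 1 onset /znj/ has 3 consonants (> 2) → not permitted
ge.ja — σ1 onset /g/, coda /∅/ ok; σ2 onset /j/, coda /∅/ ok → permitted
nre — violates constraint 5: word begins with /n/ → not permitted
mnu — violates constraint 1: syllable 1 onset /mn/: /m/ (nasal, 3) → /n/ (nasal, 3) does not rise → not permitted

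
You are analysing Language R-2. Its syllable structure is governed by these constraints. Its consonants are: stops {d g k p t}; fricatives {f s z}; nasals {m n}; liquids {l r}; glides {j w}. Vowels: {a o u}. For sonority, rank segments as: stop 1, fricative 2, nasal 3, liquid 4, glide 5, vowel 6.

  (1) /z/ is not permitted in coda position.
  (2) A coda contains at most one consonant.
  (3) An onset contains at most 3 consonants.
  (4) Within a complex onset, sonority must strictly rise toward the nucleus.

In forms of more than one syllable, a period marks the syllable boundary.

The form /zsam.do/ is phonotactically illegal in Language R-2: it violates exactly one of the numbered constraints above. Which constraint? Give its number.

/zsam.do/: syllable 1 onset /zs/: /z/ (fricative, 2) → /s/ (fricative, 2) does not rise.
This is a violation of constraint 4: "Within a complex onset, sonority must strictly rise toward the nucleus."
The remaining constraints (1, 2, 3) are satisfied.

4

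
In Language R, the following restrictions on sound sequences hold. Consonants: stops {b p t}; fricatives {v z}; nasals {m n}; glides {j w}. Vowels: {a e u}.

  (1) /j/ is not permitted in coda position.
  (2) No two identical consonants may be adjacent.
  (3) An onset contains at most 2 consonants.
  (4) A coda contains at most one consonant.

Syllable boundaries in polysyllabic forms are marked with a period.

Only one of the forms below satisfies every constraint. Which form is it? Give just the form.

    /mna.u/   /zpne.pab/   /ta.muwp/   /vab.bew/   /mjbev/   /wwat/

/mna.u/

/mna.u/ — σ1 onset /mn/ (2C), coda /∅/ ok; σ2 onset /∅/, coda /∅/ ok → licit
/zpne.pab/ — violates constraint 3: syllable 1 onset /zpn/ has 3 consonants (> 2) → illicit
/ta.muwp/ — violates constraint 4: syllable 2 coda /wp/ has 2 consonants (> 1) → illicit
/vab.bew/ — violates constraint 2: adjacent identical consonants /bb/ → illicit
/mjbev/ — violates constraint 3: syllable 1 onset /mjb/ has 3 consonants (> 2) → illicit
/wwat/ — violates constraint 2: adjacent identical consonants /ww/ → illicit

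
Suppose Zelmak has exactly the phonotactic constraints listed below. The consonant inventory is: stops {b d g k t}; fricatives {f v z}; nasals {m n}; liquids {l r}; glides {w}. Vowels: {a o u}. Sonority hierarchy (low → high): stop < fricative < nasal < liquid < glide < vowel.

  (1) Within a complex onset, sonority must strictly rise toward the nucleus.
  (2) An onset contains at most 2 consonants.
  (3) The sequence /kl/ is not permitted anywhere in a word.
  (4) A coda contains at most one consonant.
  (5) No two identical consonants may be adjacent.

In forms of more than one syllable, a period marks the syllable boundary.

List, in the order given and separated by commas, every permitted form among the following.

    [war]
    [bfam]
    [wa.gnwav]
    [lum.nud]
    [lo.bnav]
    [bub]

[war], [bfam], [lum.nud], [lo.bnav], [bub]

[war] — σ1 onset /w/, coda /r/ ok → permitted
[bfam] — σ1 onset /bf/ (1→2 rises), coda /m/ ok → permitted
[wa.gnwav] — violates constraint 2: syllable 2 onset /gnw/ has 3 consonants (> 2) → not permitted
[lum.nud] — σ1 onset /l/, coda /m/ ok; σ2 onset /n/, coda /d/ ok → permitted
[lo.bnav] — σ1 onset /l/, coda /∅/ ok; σ2 onset /bn/ (1→3 rises), coda /v/ ok → permitted
[bub] — σ1 onset /b/, coda /b/ ok → permitted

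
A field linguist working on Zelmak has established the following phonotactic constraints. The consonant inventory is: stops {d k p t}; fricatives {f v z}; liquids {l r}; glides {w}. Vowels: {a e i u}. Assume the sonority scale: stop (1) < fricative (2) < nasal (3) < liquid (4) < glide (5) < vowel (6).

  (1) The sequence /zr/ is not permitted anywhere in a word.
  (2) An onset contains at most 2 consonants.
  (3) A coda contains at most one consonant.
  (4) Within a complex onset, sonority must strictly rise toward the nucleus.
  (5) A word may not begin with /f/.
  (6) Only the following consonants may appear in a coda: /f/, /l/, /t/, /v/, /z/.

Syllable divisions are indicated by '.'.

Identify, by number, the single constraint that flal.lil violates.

flal.lil: word begins with /f/.
This is a violation of constraint 5: "A word may not begin with /f/."
The remaining constraints (1, 2, 3, 4, 6) are satisfied.

5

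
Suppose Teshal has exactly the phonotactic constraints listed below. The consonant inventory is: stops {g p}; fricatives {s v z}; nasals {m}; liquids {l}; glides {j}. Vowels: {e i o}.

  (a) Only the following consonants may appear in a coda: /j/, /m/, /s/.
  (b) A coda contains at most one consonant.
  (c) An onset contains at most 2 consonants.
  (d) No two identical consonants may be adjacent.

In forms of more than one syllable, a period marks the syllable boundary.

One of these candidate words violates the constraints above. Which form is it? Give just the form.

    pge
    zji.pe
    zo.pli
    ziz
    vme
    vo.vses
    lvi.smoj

ziz

pge — σ1 onset /pg/ (2C), coda /∅/ ok → well-formed
zji.pe — σ1 onset /zj/ (2C), coda /∅/ ok; σ2 onset /p/, coda /∅/ ok → well-formed
zo.pli — σ1 onset /z/, coda /∅/ ok; σ2 onset /pl/ (2C), coda /∅/ ok → well-formed
ziz — violates constraint (a): syllable 1 coda contains /z/, which is not a licensed coda consonant → ill-formed
vme — σ1 onset /vm/ (2C), coda /∅/ ok → well-formed
vo.vses — σ1 onset /v/, coda /∅/ ok; σ2 onset /vs/ (2C), coda /s/ ok → well-formed
lvi.smoj — σ1 onset /lv/ (2C), coda /∅/ ok; σ2 onset /sm/ (2C), coda /j/ ok → well-formed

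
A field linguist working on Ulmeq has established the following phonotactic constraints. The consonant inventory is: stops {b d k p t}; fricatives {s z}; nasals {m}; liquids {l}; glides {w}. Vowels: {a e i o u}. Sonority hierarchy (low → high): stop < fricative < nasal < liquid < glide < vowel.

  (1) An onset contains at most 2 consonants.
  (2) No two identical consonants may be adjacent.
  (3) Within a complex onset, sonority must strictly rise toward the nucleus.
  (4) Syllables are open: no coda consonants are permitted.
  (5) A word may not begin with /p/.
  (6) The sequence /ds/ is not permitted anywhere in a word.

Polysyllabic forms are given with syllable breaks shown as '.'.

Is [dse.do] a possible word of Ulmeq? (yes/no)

no

[dse.do] — violates constraint 6: contains banned sequence /ds/ → phonotactically illegal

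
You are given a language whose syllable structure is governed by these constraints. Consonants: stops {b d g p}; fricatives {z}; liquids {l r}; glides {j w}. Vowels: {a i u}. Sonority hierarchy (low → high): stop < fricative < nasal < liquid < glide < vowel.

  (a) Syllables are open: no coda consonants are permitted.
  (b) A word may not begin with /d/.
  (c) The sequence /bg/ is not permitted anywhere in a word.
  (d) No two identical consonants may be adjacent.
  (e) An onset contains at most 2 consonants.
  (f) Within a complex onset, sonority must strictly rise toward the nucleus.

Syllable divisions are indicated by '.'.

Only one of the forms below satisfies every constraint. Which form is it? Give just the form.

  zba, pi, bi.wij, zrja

pi

zba — violates constraint (f): syllable 1 onset /zb/: /z/ (fricative, 2) → /b/ (stop, 1) does not rise → phonotactically illegal
pi — σ1 onset /p/, coda /∅/ ok → phonotactically legal
bi.wij — violates constraint (a): syllable 2 coda /j/ has 1 consonant (> 0) → phonotactically illegal
zrja — violates constraint (e): syllable 1 onset /zrj/ has 3 consonants (> 2) → phonotactically illegal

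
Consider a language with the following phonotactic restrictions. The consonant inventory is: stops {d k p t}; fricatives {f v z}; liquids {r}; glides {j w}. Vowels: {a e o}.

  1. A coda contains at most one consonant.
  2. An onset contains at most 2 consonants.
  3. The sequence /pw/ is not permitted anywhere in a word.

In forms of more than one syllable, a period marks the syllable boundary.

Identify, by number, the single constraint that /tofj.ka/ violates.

1

/tofj.ka/: syllable 1 coda /fj/ has 2 consonants (> 1).
This is a violation of constraint 1: "A coda contains at most one consonant."
The remaining constraints (2, 3) are satisfied.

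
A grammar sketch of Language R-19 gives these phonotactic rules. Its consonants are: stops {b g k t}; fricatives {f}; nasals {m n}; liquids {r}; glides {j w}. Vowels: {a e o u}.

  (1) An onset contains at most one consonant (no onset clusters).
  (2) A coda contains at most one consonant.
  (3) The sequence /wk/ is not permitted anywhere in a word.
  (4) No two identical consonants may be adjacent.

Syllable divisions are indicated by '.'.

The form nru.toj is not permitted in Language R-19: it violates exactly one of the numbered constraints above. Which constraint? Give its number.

nru.toj: syllable 1 onset /nr/ has 2 consonants (> 1).
This is a violation of constraint 1: "An onset contains at most one consonant (no onset clusters)."
The remaining constraints (2, 3, 4) are satisfied.

1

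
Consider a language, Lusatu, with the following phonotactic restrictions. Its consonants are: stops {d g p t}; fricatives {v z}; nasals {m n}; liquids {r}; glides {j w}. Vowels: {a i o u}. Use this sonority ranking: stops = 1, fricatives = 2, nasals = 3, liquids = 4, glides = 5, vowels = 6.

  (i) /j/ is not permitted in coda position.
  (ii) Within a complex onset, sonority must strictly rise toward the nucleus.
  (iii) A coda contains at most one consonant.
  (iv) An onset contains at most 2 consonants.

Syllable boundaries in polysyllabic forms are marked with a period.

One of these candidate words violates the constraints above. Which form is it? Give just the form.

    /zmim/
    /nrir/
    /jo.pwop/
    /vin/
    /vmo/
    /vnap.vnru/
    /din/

/vnap.vnru/

/zmim/ — σ1 onset /zm/ (2→3 rises), coda /m/ ok → permitted
/nrir/ — σ1 onset /nr/ (3→4 rises), coda /r/ ok → permitted
/jo.pwop/ — σ1 onset /j/, coda /∅/ ok; σ2 onset /pw/ (1→5 rises), coda /p/ ok → permitted
/vin/ — σ1 onset /v/, coda /n/ ok → permitted
/vmo/ — σ1 onset /vm/ (2→3 rises), coda /∅/ ok → permitted
/vnap.vnru/ — violates constraint (iv): syllable 2 onset /vnr/ has 3 consonants (> 2) → not permitted
/din/ — σ1 onset /d/, coda /n/ ok → permitted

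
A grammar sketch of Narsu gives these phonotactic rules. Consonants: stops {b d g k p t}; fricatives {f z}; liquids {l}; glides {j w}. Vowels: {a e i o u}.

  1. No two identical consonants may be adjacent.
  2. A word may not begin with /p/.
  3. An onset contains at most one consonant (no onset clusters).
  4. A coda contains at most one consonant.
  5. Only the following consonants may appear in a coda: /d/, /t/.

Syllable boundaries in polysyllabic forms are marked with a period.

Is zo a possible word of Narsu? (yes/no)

yes

zo — σ1 onset /z/, coda /∅/ ok → well-formed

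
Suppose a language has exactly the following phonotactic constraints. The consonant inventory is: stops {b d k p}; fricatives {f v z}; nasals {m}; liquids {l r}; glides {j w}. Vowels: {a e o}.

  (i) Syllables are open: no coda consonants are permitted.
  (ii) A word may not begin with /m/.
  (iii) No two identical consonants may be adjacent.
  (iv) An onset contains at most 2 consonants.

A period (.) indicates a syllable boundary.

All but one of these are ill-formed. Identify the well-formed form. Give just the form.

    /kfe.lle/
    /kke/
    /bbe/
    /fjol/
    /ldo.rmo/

/ldo.rmo/

/kfe.lle/ — violates constraint (iii): adjacent identical consonants /ll/ → ill-formed
/kke/ — violates constraint (iii): adjacent identical consonants /kk/ → ill-formed
/bbe/ — violates constraint (iii): adjacent identical consonants /bb/ → ill-formed
/fjol/ — violates constraint (i): syllable 1 coda /l/ has 1 consonant (> 0) → ill-formed
/ldo.rmo/ — σ1 onset /ld/ (2C), coda /∅/ ok; σ2 onset /rm/ (2C), coda /∅/ ok → well-formed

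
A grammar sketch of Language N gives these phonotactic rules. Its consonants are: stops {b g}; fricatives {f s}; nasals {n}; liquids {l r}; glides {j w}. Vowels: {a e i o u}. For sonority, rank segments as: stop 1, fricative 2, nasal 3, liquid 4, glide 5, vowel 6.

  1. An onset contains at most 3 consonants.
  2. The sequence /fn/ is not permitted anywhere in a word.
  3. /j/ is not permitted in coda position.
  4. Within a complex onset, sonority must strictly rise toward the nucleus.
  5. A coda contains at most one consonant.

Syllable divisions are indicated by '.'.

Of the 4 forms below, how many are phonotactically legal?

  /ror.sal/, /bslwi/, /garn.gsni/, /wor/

2

/ror.sal/ — σ1 onset /r/, coda /r/ ok; σ2 onset /s/, coda /l/ ok → phonotactically legal
/bslwi/ — violates constraint 1: syllable 1 onset /bslw/ has 4 consonants (> 3) → phonotactically illegal
/garn.gsni/ — violates constraint 5: syllable 1 coda /rn/ has 2 consonants (> 1) → phonotactically illegal
/wor/ — σ1 onset /w/, coda /r/ ok → phonotactically legal
Phonotactically legal: /ror.sal/, /wor/ → 2.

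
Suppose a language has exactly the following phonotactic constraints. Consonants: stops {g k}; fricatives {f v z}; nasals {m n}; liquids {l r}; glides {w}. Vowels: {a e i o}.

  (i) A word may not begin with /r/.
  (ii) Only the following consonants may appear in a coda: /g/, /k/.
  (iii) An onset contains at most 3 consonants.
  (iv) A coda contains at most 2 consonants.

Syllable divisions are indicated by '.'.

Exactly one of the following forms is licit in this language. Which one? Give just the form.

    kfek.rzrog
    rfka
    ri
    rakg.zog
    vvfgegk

kfek.rzrog

kfek.rzrog — σ1 onset /kf/ (2C), coda /k/ ok; σ2 onset /rzr/ (3C), coda /g/ ok → licit
rfka — violates constraint (i): word begins with /r/ → illicit
ri — violates constraint (i): word begins with /r/ → illicit
rakg.zog — violates constraint (i): word begins with /r/ → illicit
vvfgegk — violates constraint (iii): syllable 1 onset /vvfg/ has 4 consonants (> 3) → illicit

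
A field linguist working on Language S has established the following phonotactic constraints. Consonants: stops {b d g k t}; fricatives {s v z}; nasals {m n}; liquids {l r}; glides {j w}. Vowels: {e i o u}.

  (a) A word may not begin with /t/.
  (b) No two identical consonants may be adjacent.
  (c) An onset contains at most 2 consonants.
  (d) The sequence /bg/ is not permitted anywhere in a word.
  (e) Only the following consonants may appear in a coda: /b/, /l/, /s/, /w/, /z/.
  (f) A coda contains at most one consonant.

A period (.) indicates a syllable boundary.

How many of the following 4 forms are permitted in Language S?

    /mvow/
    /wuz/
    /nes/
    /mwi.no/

/mvow/ — σ1 onset /mv/ (2C), coda /w/ ok → permitted
/wuz/ — σ1 onset /w/, coda /z/ ok → permitted
/nes/ — σ1 onset /n/, coda /s/ ok → permitted
/mwi.no/ — σ1 onset /mw/ (2C), coda /∅/ ok; σ2 onset /n/, coda /∅/ ok → permitted
Permitted: /mvow/, /wuz/, /nes/, /mwi.no/ → 4.

4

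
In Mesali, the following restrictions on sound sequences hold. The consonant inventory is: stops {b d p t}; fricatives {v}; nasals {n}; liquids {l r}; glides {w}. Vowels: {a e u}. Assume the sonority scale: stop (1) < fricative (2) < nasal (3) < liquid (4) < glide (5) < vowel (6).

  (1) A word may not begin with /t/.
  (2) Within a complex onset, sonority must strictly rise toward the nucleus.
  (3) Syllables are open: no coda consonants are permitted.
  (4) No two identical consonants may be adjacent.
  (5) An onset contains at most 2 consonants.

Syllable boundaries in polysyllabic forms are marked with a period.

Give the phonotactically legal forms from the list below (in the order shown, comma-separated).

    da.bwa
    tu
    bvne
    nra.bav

da.bwa — σ1 onset /d/, coda /∅/ ok; σ2 onset /bw/ (1→5 rises), coda /∅/ ok → phonotactically legal
tu — violates constraint 1: word begins with /t/ → phonotactically illegal
bvne — violates constraint 5: syllable 1 onset /bvn/ has 3 consonants (> 2) → phonotactically illegal
nra.bav — violates constraint 3: syllable 2 coda /v/ has 1 consonant (> 0) → phonotactically illegal

da.bwa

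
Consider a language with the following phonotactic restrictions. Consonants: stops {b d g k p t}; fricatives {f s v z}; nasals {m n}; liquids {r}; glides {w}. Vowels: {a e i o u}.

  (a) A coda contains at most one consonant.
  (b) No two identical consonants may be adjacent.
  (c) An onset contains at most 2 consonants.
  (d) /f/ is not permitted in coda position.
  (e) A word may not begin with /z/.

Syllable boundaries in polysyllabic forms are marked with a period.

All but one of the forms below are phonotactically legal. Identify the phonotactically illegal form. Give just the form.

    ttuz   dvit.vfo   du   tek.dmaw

ttuz

ttuz — violates constraint (b): adjacent identical consonants /tt/ → phonotactically illegal
dvit.vfo — σ1 onset /dv/ (2C), coda /t/ ok; σ2 onset /vf/ (2C), coda /∅/ ok → phonotactically legal
du — σ1 onset /d/, coda /∅/ ok → phonotactically legal
tek.dmaw — σ1 onset /t/, coda /k/ ok; σ2 onset /dm/ (2C), coda /w/ ok → phonotactically legal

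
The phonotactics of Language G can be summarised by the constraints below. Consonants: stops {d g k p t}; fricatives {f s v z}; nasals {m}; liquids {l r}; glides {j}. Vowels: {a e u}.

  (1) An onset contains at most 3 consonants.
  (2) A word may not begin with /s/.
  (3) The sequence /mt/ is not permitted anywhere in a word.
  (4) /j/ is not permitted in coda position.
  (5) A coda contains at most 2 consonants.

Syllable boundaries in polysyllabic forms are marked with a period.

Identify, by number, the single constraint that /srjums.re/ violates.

2

/srjums.re/: word begins with /s/.
This is a violation of constraint 2: "A word may not begin with /s/."
The remaining constraints (1, 3, 4, 5) are satisfied.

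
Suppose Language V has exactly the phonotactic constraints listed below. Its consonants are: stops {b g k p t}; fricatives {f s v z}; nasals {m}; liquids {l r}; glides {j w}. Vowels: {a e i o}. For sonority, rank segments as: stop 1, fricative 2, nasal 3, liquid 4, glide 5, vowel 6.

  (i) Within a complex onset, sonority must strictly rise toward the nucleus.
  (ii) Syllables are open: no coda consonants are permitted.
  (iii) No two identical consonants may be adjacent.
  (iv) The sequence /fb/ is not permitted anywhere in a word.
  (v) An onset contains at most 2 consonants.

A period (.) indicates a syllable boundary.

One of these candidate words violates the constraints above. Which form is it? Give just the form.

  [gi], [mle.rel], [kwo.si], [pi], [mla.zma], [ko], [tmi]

[mle.rel]

[gi] — σ1 onset /g/, coda /∅/ ok → permitted
[mle.rel] — violates constraint (ii): syllable 2 coda /l/ has 1 consonant (> 0) → not permitted
[kwo.si] — σ1 onset /kw/ (1→5 rises), coda /∅/ ok; σ2 onset /s/, coda /∅/ ok → permitted
[pi] — σ1 onset /p/, coda /∅/ ok → permitted
[mla.zma] — σ1 onset /ml/ (3→4 rises), coda /∅/ ok; σ2 onset /zm/ (2→3 rises), coda /∅/ ok → permitted
[ko] — σ1 onset /k/, coda /∅/ ok → permitted
[tmi] — σ1 onset /tm/ (1→3 rises), coda /∅/ ok → permitted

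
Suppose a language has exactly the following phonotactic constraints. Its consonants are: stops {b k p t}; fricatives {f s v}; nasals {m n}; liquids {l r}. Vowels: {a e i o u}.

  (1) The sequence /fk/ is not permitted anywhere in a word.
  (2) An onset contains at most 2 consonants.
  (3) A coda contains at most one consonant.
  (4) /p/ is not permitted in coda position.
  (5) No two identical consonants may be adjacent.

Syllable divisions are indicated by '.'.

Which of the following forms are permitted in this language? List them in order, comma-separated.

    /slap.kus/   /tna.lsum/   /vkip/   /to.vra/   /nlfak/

/slap.kus/ — violates constraint 4: syllable 1 coda contains /p/ → not permitted
/tna.lsum/ — σ1 onset /tn/ (2C), coda /∅/ ok; σ2 onset /ls/ (2C), coda /m/ ok → permitted
/vkip/ — violates constraint 4: syllable 1 coda contains /p/ → not permitted
/to.vra/ — σ1 onset /t/, coda /∅/ ok; σ2 onset /vr/ (2C), coda /∅/ ok → permitted
/nlfak/ — violates constraint 2: syllable 1 onset /nlf/ has 3 consonants (> 2) → not permitted

/tna.lsum/, /to.vra/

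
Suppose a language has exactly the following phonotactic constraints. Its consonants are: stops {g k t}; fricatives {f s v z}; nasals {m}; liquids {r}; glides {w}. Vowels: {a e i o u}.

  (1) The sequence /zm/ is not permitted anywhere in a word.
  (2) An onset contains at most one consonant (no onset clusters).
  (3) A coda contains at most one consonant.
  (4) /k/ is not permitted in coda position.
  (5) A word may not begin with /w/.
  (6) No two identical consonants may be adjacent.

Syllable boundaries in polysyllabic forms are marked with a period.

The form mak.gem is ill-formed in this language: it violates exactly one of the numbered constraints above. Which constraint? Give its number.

mak.gem: syllable 1 coda contains /k/.
This is a violation of constraint 4: "/k/ is not permitted in coda position."
The remaining constraints (1, 2, 3, 5, 6) are satisfied.

4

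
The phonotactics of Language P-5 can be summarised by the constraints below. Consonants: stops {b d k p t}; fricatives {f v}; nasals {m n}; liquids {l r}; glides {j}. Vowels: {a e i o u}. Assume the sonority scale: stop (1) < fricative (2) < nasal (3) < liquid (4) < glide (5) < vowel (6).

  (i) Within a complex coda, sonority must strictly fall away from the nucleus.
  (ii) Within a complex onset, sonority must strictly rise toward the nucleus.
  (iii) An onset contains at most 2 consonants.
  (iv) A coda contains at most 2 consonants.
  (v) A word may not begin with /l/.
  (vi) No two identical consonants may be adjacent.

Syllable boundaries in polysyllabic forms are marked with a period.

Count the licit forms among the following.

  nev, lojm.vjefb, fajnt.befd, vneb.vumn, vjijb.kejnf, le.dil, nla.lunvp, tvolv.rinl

1

nev — σ1 onset /n/, coda /v/ ok → licit
lojm.vjefb — violates constraint (v): word begins with /l/ → illicit
fajnt.befd — violates constraint (iv): syllable 1 coda /jnt/ has 3 consonants (> 2) → illicit
vneb.vumn — violates constraint (i): syllable 2 coda /mn/: /m/ (nasal, 3) → /n/ (nasal, 3) does not fall → illicit
vjijb.kejnf — violates constraint (iv): syllable 2 coda /jnf/ has 3 consonants (> 2) → illicit
le.dil — violates constraint (v): word begins with /l/ → illicit
nla.lunvp — violates constraint (iv): syllable 2 coda /nvp/ has 3 consonants (> 2) → illicit
tvolv.rinl — violates constraint (i): syllable 2 coda /nl/: /n/ (nasal, 3) → /l/ (liquid, 4) does not fall → illicit
Licit: nev → 1.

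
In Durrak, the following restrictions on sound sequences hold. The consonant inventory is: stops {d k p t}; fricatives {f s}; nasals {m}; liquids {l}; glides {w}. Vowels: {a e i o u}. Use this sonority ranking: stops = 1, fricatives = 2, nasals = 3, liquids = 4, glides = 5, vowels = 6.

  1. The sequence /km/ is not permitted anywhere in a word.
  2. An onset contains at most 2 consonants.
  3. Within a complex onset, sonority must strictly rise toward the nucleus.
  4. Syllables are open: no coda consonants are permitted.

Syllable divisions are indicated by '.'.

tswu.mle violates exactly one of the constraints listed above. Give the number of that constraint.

2

tswu.mle: syllable 1 onset /tsw/ has 3 consonants (> 2).
This is a violation of constraint 2: "An onset contains at most 2 consonants."
The remaining constraints (1, 3, 4) are satisfied.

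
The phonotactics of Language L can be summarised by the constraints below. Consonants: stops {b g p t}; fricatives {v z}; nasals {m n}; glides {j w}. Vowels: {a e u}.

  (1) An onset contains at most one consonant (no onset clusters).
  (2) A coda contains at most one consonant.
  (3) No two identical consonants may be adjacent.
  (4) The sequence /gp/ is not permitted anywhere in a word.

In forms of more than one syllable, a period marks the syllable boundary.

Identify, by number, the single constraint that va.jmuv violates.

va.jmuv: syllable 2 onset /jm/ has 2 consonants (> 1).
This is a violation of constraint 1: "An onset contains at most one consonant (no onset clusters)."
The remaining constraints (2, 3, 4) are satisfied.

1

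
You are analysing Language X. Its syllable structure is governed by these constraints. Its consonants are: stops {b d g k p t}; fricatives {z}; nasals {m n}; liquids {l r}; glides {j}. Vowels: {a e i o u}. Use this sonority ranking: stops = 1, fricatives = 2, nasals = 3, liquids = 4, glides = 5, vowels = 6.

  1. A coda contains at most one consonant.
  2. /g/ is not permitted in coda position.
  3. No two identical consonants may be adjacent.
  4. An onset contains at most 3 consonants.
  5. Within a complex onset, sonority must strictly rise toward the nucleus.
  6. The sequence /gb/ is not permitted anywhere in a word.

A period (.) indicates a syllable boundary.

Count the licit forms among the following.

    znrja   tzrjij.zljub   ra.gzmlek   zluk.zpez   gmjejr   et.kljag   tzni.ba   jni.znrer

1

znrja — violates constraint 4: syllable 1 onset /znrj/ has 4 consonants (> 3) → illicit
tzrjij.zljub — violates constraint 4: syllable 1 onset /tzrj/ has 4 consonants (> 3) → illicit
ra.gzmlek — violates constraint 4: syllable 2 onset /gzml/ has 4 consonants (> 3) → illicit
zluk.zpez — violates constraint 5: syllable 2 onset /zp/: /z/ (fricative, 2) → /p/ (stop, 1) does not rise → illicit
gmjejr — violates constraint 1: syllable 1 coda /jr/ has 2 consonants (> 1) → illicit
et.kljag — violates constraint 2: syllable 2 coda contains /g/ → illicit
tzni.ba — σ1 onset /tzn/ (1→2→3 rises), coda /∅/ ok; σ2 onset /b/, coda /∅/ ok → licit
jni.znrer — violates constraint 5: syllable 1 onset /jn/: /j/ (glide, 5) → /n/ (nasal, 3) does not rise → illicit
Licit: tzni.ba → 1.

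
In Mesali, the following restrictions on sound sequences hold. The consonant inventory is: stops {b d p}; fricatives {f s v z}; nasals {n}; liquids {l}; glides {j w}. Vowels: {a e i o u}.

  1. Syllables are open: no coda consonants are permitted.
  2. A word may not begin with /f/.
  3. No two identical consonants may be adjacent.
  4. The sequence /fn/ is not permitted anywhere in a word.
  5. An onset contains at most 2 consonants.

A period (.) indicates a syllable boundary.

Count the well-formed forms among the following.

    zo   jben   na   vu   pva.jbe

4

zo — σ1 onset /z/, coda /∅/ ok → well-formed
jben — violates constraint 1: syllable 1 coda /n/ has 1 consonant (> 0) → ill-formed
na — σ1 onset /n/, coda /∅/ ok → well-formed
vu — σ1 onset /v/, coda /∅/ ok → well-formed
pva.jbe — σ1 onset /pv/ (2C), coda /∅/ ok; σ2 onset /jb/ (2C), coda /∅/ ok → well-formed
Well-formed: zo, na, vu, pva.jbe → 4.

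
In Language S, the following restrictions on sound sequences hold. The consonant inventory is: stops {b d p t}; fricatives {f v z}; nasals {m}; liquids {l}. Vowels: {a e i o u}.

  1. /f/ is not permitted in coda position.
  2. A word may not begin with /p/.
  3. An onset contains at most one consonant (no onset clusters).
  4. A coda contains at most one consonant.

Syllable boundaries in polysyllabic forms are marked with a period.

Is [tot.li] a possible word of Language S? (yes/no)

[tot.li] — σ1 onset /t/, coda /t/ ok; σ2 onset /l/, coda /∅/ ok → permitted

yes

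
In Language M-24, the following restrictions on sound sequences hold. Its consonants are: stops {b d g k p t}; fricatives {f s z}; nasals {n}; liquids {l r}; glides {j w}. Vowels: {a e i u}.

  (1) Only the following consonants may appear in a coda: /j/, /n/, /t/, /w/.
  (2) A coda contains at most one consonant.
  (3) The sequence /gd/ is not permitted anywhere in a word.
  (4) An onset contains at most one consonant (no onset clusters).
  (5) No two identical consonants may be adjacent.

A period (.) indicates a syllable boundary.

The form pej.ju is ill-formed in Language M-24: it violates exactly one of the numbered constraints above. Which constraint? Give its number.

5

pej.ju: adjacent identical consonants /jj/.
This is a violation of constraint 5: "No two identical consonants may be adjacent."
The remaining constraints (1, 2, 3, 4) are satisfied.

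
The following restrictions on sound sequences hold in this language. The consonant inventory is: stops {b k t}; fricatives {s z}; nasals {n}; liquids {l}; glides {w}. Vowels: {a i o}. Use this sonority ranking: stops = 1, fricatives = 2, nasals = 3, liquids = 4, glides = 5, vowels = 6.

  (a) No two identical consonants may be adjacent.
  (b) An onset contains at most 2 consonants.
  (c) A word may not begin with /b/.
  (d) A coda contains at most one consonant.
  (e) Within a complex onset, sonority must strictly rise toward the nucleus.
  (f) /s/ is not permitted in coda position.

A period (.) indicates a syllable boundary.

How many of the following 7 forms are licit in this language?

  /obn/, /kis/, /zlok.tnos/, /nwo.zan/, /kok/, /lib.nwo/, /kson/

4

/obn/ — violates constraint (d): syllable 1 coda /bn/ has 2 consonants (> 1) → illicit
/kis/ — violates constraint (f): syllable 1 coda contains /s/ → illicit
/zlok.tnos/ — violates constraint (f): syllable 2 coda contains /s/ → illicit
/nwo.zan/ — σ1 onset /nw/ (3→5 rises), coda /∅/ ok; σ2 onset /z/, coda /n/ ok → licit
/kok/ — σ1 onset /k/, coda /k/ ok → licit
/lib.nwo/ — σ1 onset /l/, coda /b/ ok; σ2 onset /nw/ (3→5 rises), coda /∅/ ok → licit
/kson/ — σ1 onset /ks/ (1→2 rises), coda /n/ ok → licit
Licit: /nwo.zan/, /kok/, /lib.nwo/, /kson/ → 4.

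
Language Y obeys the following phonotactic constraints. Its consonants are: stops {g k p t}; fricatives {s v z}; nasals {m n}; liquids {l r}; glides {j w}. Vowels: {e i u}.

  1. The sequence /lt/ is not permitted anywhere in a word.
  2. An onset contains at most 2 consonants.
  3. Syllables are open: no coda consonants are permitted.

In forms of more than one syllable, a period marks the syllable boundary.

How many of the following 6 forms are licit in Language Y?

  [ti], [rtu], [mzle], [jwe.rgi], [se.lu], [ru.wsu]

[ti] — σ1 onset /t/, coda /∅/ ok → licit
[rtu] — σ1 onset /rt/ (2C), coda /∅/ ok → licit
[mzle] — violates constraint 2: syllable 1 onset /mzl/ has 3 consonants (> 2) → illicit
[jwe.rgi] — σ1 onset /jw/ (2C), coda /∅/ ok; σ2 onset /rg/ (2C), coda /∅/ ok → licit
[se.lu] — σ1 onset /s/, coda /∅/ ok; σ2 onset /l/, coda /∅/ ok → licit
[ru.wsu] — σ1 onset /r/, coda /∅/ ok; σ2 onset /ws/ (2C), coda /∅/ ok → licit
Licit: [ti], [rtu], [jwe.rgi], [se.lu], [ru.wsu] → 5.

5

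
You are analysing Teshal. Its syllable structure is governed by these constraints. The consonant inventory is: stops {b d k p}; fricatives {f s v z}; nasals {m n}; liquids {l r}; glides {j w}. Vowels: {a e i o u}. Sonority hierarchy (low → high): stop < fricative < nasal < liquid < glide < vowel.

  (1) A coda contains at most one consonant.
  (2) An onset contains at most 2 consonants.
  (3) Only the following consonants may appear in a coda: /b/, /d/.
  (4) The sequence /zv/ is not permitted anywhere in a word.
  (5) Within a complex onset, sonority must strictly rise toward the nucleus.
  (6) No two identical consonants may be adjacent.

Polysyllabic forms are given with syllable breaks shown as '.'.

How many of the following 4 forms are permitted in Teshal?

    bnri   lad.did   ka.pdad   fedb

0

bnri — violates constraint 2: syllable 1 onset /bnr/ has 3 consonants (> 2) → not permitted
lad.did — violates constraint 6: adjacent identical consonants /dd/ → not permitted
ka.pdad — violates constraint 5: syllable 2 onset /pd/: /p/ (stop, 1) → /d/ (stop, 1) does not rise → not permitted
fedb — violates constraint 1: syllable 1 coda /db/ has 2 consonants (> 1) → not permitted
No form is permitted → 0.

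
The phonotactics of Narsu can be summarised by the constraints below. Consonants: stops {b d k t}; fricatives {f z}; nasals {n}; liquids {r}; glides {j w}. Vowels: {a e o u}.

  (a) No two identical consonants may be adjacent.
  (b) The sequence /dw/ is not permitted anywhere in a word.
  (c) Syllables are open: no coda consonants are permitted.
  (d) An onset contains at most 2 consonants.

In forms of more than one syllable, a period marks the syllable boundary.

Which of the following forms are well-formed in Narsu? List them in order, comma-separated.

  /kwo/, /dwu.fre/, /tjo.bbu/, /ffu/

/kwo/

/kwo/ — σ1 onset /kw/ (2C), coda /∅/ ok → well-formed
/dwu.fre/ — violates constraint (b): contains banned sequence /dw/ → ill-formed
/tjo.bbu/ — violates constraint (a): adjacent identical consonants /bb/ → ill-formed
/ffu/ — violates constraint (a): adjacent identical consonants /ff/ → ill-formed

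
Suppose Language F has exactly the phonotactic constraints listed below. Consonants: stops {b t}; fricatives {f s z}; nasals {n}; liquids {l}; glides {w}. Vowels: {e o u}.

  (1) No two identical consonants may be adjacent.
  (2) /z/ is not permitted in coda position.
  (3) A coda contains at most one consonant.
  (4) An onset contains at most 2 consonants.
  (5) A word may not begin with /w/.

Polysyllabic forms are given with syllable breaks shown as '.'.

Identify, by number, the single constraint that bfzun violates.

bfzun: syllable 1 onset /bfz/ has 3 consonants (> 2).
This is a violation of constraint 4: "An onset contains at most 2 consonants."
The remaining constraints (1, 2, 3, 5) are satisfied.

4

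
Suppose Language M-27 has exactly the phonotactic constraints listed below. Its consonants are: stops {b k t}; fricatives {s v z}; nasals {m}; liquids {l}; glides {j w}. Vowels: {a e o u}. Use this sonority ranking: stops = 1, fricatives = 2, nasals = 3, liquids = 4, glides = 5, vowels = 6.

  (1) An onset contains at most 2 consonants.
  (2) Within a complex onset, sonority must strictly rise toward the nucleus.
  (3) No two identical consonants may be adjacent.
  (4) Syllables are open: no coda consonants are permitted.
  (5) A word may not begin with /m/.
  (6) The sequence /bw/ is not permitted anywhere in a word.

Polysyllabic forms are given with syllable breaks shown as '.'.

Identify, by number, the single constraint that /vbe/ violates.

2

/vbe/: syllable 1 onset /vb/: /v/ (fricative, 2) → /b/ (stop, 1) does not rise.
This is a violation of constraint 2: "Within a complex onset, sonority must strictly rise toward the nucleus."
The remaining constraints (1, 3, 4, 5, 6) are satisfied.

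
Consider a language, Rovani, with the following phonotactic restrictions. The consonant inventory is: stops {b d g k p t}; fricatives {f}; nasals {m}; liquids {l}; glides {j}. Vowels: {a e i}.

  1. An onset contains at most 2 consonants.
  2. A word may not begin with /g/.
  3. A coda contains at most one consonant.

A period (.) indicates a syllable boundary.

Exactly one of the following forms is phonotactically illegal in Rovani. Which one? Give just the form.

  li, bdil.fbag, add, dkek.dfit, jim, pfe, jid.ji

li — σ1 onset /l/, coda /∅/ ok → phonotactically legal
bdil.fbag — σ1 onset /bd/ (2C), coda /l/ ok; σ2 onset /fb/ (2C), coda /g/ ok → phonotactically legal
add — violates constraint 3: syllable 1 coda /dd/ has 2 consonants (> 1) → phonotactically illegal
dkek.dfit — σ1 onset /dk/ (2C), coda /k/ ok; σ2 onset /df/ (2C), coda /t/ ok → phonotactically legal
jim — σ1 onset /j/, coda /m/ ok → phonotactically legal
pfe — σ1 onset /pf/ (2C), coda /∅/ ok → phonotactically legal
jid.ji — σ1 onset /j/, coda /d/ ok; σ2 onset /j/, coda /∅/ ok → phonotactically legal

add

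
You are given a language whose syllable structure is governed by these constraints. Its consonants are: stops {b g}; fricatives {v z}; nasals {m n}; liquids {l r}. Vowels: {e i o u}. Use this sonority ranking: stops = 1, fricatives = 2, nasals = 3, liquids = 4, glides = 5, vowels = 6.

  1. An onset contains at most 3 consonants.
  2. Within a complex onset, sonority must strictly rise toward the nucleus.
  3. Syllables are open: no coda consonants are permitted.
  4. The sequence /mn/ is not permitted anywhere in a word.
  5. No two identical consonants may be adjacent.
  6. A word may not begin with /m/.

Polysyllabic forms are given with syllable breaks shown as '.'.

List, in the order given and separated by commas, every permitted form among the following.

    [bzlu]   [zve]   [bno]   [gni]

[bzlu] — σ1 onset /bzl/ (1→2→4 rises), coda /∅/ ok → permitted
[zve] — violates constraint 2: syllable 1 onset /zv/: /z/ (fricative, 2) → /v/ (fricative, 2) does not rise → not permitted
[bno] — σ1 onset /bn/ (1→3 rises), coda /∅/ ok → permitted
[gni] — σ1 onset /gn/ (1→3 rises), coda /∅/ ok → permitted

[bzlu], [bno], [gni]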